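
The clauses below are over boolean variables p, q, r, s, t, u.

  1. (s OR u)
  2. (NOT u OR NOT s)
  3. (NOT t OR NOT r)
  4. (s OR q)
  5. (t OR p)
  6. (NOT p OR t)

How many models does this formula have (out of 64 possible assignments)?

Satisfying assignments:
  p=0 q=0 r=0 s=1 t=1 u=0
  p=0 q=1 r=0 s=0 t=1 u=1
  p=0 q=1 r=0 s=1 t=1 u=0
  p=1 q=0 r=0 s=1 t=1 u=0
  p=1 q=1 r=0 s=0 t=1 u=1
  p=1 q=1 r=0 s=1 t=1 u=0
That's 6 in total.

6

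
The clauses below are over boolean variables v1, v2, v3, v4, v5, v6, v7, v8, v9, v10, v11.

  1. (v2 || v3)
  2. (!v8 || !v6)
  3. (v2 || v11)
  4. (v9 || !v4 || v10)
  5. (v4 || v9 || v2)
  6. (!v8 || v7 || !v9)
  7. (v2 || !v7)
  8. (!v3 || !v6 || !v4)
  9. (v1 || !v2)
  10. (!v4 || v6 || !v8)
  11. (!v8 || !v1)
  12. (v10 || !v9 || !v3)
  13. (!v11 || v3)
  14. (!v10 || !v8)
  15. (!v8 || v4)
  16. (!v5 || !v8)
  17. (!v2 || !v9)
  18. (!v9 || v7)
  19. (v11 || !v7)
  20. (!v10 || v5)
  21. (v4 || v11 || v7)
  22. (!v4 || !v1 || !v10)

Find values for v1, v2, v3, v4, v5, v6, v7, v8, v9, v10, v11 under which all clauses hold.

v8 occurs only negated in the remaining clauses — set v8 = False.
Branch on v1: take v1 = True.
The remaining clauses are satisfied by v2 = True, v3 = True, v4 = False, v5 = True, v6 = False, v7 = False, v9 = False, v10 = False, v11 = True.

v1 = True, v2 = True, v3 = True, v4 = False, v5 = True, v6 = False, v7 = False, v8 = False, v9 = False, v10 = False, v11 = True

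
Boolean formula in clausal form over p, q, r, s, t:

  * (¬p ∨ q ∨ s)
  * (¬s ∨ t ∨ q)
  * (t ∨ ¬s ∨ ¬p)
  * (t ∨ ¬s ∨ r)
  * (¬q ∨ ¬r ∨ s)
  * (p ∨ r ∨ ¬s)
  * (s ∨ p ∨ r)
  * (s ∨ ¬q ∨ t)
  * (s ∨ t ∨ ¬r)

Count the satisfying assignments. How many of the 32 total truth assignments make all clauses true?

Case analysis on s and r:
  s=1, r=1: 5 of the 8 assignments to (p,q,t) work.
  s=1, r=0: remaining (p,q,t) ∈ {(1,0,1); (1,1,1)} — 2.
  s=0, r=1: remaining (p,q,t) ∈ {(0,0,1)} — 1.
  s=0, r=0: remaining (p,q,t) ∈ {(1,1,1)} — 1.
Total: 5 + 2 + 1 + 1 = 9.

9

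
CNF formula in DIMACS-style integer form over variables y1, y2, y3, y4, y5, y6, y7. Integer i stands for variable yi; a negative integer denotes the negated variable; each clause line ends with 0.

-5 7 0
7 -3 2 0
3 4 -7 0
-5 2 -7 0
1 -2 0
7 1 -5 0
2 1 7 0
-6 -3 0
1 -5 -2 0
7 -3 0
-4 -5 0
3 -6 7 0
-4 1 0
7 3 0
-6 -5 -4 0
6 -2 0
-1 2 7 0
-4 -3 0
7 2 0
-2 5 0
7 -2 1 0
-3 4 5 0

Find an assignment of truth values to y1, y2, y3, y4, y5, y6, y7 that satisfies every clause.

y1=1, y2=0, y3=0, y4=1, y5=0, y6=0, y7=1

Try y1 = True.
Branch on y2: take y2 = False.
  then y7 is forced to True.
  then y5 is forced to False.
For the remaining variables, y3 = False, y4 = True, y6 = False works.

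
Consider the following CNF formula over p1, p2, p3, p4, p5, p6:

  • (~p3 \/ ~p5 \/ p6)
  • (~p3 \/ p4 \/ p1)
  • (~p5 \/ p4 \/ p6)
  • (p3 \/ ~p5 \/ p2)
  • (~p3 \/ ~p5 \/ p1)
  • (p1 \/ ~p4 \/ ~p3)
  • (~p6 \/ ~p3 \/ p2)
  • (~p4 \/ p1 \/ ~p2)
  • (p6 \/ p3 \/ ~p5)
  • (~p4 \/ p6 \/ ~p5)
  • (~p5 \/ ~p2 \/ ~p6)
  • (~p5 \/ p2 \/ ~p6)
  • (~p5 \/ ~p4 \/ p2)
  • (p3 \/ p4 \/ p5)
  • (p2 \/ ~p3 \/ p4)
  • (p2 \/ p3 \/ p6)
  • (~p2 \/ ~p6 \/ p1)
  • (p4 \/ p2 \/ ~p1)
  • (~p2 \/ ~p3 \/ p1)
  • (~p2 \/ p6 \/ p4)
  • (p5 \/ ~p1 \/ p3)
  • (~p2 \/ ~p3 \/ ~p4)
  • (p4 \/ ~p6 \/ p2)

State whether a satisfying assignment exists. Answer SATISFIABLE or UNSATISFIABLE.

Try p1 = True.
Try p2 = False.
  then p4 is forced to True.
  then p5 is forced to False.
  then p3 is forced to True.
  then p6 is forced to False.
So p1 = T, p2 = F, p3 = T, p4 = T, p5 = F, p6 = F is a satisfying assignment.

SATISFIABLE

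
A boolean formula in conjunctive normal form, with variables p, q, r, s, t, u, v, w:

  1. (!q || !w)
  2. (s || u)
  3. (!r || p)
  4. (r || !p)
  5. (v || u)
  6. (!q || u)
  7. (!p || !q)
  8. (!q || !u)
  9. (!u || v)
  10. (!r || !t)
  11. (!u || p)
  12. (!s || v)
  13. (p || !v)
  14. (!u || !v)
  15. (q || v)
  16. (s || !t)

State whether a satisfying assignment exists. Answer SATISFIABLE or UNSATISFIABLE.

t occurs only negated in the remaining clauses — set t = False.
w occurs only negated in the remaining clauses — set w = False.
Set p = True and propagate.
  then r is forced to True.
  then q is forced to False.
  then v is forced to True.
  then u is forced to False.
  then s is forced to True.
So p = 1, q = 0, r = 1, s = 1, t = 0, u = 0, v = 1, w = 0 is a satisfying assignment.

SATISFIABLE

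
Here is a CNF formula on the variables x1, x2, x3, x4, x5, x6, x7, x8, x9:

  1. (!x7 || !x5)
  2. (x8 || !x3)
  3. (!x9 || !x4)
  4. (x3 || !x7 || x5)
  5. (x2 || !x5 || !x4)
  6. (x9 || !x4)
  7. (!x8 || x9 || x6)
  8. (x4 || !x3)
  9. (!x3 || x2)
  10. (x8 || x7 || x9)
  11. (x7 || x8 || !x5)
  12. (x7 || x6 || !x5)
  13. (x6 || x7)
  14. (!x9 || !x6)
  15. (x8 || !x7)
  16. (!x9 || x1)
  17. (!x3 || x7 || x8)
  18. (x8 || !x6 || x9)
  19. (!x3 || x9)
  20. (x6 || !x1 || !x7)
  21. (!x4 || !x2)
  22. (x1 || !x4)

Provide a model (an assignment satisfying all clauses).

x1 = 0  x2 = 1  x3 = 0  x4 = 0  x5 = 1  x6 = 1  x7 = 0  x8 = 1  x9 = 0

Check each clause:
  1. (!x5 || !x7) — !x7 is true.
  2. (!x3 || x8) — x8 is true.
  3. (!x4 || !x9) — !x4 is true.
  4. (x3 || !x7 || x5) — !x7 is true.
  5. (x2 || !x4 || !x5) — x2 is true.
  6. (!x4 || x9) — !x4 is true.
  7. (x6 || !x8 || x9) — x6 is true.
  8. (!x3 || x4) — !x3 is true.
  9. (x2 || !x3) — x2 is true.
  10. (x7 || x8 || x9) — x8 is true.
  11. (x7 || !x5 || x8) — x8 is true.
  12. (!x5 || x6 || x7) — x6 is true.
  13. (x6 || x7) — x6 is true.
  14. (!x9 || !x6) — !x9 is true.
  15. (x8 || !x7) — x8 is true.
  16. (x1 || !x9) — !x9 is true.
  17. (x8 || !x3 || x7) — x8 is true.
  18. (x9 || x8 || !x6) — x8 is true.
  19. (!x3 || x9) — !x3 is true.
  20. (x6 || !x7 || !x1) — !x7 is true.
  21. (!x2 || !x4) — !x4 is true.
  22. (x1 || !x4) — !x4 is true.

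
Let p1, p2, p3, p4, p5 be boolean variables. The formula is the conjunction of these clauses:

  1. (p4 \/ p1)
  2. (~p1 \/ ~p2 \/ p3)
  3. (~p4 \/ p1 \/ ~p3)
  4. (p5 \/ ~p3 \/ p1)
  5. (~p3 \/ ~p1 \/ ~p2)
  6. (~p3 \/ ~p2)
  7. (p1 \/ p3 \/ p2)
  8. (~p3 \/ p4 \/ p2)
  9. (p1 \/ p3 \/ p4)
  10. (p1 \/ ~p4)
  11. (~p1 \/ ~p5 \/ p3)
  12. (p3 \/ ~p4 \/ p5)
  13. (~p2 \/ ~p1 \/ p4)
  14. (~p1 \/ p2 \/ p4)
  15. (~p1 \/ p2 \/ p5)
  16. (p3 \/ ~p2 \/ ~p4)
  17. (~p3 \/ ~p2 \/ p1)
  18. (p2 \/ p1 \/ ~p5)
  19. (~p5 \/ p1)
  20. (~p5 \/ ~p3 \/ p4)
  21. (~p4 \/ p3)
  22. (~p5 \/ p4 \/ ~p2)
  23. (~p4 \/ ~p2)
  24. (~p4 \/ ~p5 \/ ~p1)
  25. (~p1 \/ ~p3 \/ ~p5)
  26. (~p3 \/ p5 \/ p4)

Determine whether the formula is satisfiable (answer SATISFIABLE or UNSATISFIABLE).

p1 = True:
  p3 = True:
    propagation gives p2=False, p4=True, p5=True; an empty clause results — contradiction.
  p3 = False:
    propagation gives p2=False, p5=False; an empty clause results — contradiction.
p1 = False:
  propagation gives p4=True; an empty clause results — contradiction.
Every branch closes, so no satisfying assignment exists.

UNSATISFIABLE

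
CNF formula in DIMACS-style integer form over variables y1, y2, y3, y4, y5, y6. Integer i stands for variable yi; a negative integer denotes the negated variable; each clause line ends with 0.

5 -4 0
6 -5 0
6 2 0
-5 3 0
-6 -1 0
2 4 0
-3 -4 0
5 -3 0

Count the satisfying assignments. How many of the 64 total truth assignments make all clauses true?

The models are:
  y1=0 y2=1 y3=0 y4=0 y5=0 y6=0
  y1=0 y2=1 y3=0 y4=0 y5=0 y6=1
  y1=0 y2=1 y3=1 y4=0 y5=1 y6=1
  y1=1 y2=1 y3=0 y4=0 y5=0 y6=0
That's 4 in total.

4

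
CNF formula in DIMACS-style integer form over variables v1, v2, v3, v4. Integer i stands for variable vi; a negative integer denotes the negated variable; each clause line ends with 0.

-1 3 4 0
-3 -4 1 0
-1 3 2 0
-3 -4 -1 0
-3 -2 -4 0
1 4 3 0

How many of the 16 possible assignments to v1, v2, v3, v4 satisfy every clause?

Case analysis on v3 and v1:
  v3=T, v1=T: remaining (v2,v4) ∈ {(F,F); (T,F)} — 2.
  v3=T, v1=F: remaining (v2,v4) ∈ {(F,F); (T,F)} — 2.
  v3=F, v1=T: remaining (v2,v4) ∈ {(T,T)} — 1.
  v3=F, v1=F: remaining (v2,v4) ∈ {(F,T); (T,T)} — 2.
Total: 2 + 2 + 1 + 2 = 7.

7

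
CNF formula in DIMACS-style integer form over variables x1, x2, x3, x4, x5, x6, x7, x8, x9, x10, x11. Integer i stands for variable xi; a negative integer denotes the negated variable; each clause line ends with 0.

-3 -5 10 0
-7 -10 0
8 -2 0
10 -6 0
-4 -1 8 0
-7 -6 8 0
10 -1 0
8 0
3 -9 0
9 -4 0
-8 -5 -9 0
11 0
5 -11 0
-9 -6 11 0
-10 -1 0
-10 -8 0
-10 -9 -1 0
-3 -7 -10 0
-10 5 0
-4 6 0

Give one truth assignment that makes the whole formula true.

(x8) is a unit clause, so x8 = True.
Unit propagation: (x11) forces x11 = True.
The clause (x5) is unit: x5 must be True.
The clause (¬x9) is unit: x9 must be False.
The clause (¬x4) is unit: x4 must be False.
Unit propagation: (¬x10) forces x10 = False.
The clause (¬x3) is unit: x3 must be False.
The clause (¬x6) is unit: x6 must be False.
Unit propagation: (¬x1) forces x1 = False.
x2, x7 are now unconstrained; take x2 = False, x7 = False.

x1=F, x2=F, x3=F, x4=F, x5=T, x6=F, x7=F, x8=T, x9=F, x10=F, x11=T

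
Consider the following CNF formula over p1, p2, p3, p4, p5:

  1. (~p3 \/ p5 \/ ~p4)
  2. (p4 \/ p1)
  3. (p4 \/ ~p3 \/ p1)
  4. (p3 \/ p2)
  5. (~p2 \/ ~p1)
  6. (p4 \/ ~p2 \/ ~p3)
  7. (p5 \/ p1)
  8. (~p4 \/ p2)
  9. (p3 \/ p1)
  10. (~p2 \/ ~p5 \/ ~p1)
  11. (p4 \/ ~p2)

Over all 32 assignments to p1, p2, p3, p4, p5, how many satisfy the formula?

3

Satisfying assignments:
  p1=0 p2=1 p3=1 p4=1 p5=1
  p1=1 p2=0 p3=1 p4=0 p5=0
  p1=1 p2=0 p3=1 p4=0 p5=1
Count: 3.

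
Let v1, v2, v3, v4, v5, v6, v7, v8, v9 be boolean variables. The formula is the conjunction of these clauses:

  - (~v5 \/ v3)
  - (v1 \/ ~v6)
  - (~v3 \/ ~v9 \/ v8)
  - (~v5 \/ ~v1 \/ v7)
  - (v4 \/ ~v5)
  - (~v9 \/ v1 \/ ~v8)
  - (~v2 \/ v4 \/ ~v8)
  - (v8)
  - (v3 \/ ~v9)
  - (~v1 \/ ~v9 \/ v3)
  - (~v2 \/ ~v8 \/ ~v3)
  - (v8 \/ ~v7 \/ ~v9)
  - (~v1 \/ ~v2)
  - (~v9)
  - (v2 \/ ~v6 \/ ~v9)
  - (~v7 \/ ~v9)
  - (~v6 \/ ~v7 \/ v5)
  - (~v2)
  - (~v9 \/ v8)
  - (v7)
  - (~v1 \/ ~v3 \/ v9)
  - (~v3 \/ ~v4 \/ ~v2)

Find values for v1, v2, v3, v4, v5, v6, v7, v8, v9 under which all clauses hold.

v1=F  v2=F  v3=T  v4=T  v5=F  v6=F  v7=T  v8=T  v9=F

(v8) is a unit clause, so v8 = True.
(~v9) is a unit clause, so v9 = False.
(~v2) is a unit clause, so v2 = False.
(v7) is a unit clause, so v7 = True.
v4 occurs only positively in the remaining clauses — set v4 = True.
Pure literal: v6 appears only negated; assign v6 = False.
Branch on v1: take v1 = False.
The remaining clauses are satisfied by v3 = True, v5 = False.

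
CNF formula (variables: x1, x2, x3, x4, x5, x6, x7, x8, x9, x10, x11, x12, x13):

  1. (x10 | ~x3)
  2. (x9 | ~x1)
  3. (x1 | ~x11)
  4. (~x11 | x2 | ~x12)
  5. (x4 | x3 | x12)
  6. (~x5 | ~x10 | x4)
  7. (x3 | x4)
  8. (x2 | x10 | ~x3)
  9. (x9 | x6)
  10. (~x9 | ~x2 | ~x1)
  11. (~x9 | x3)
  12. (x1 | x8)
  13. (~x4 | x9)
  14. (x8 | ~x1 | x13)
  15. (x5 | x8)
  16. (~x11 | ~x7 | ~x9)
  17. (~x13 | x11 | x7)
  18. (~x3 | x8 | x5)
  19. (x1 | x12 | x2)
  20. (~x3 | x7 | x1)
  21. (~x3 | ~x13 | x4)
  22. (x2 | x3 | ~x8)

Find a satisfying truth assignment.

x1 = T, x2 = F, x3 = T, x4 = T, x5 = T, x6 = T, x7 = T, x8 = T, x9 = T, x10 = T, x11 = F, x12 = F, x13 = F

Check each clause:
  1. (~x3 | x10) — x10 is true.
  2. (~x1 | x9) — x9 is true.
  3. (~x11 | x1) — x1 is true.
  4. (x2 | ~x11 | ~x12) — ~x12 is true.
  5. (x4 | x12 | x3) — x3 is true.
  6. (x4 | ~x5 | ~x10) — x4 is true.
  7. (x4 | x3) — x3 is true.
  8. (x2 | x10 | ~x3) — x10 is true.
  9. (x6 | x9) — x9 is true.
  10. (~x2 | ~x1 | ~x9) — ~x2 is true.
  11. (~x9 | x3) — x3 is true.
  12. (x8 | x1) — x8 is true.
  13. (x9 | ~x4) — x9 is true.
  14. (x8 | ~x1 | x13) — x8 is true.
  15. (x5 | x8) — x8 is true.
  16. (~x11 | ~x9 | ~x7) — ~x11 is true.
  17. (x7 | x11 | ~x13) — ~x13 is true.
  18. (x8 | ~x3 | x5) — x8 is true.
  19. (x1 | x12 | x2) — x1 is true.
  20. (~x3 | x1 | x7) — x1 is true.
  21. (x4 | ~x13 | ~x3) — ~x13 is true.
  22. (x2 | ~x8 | x3) — x3 is true.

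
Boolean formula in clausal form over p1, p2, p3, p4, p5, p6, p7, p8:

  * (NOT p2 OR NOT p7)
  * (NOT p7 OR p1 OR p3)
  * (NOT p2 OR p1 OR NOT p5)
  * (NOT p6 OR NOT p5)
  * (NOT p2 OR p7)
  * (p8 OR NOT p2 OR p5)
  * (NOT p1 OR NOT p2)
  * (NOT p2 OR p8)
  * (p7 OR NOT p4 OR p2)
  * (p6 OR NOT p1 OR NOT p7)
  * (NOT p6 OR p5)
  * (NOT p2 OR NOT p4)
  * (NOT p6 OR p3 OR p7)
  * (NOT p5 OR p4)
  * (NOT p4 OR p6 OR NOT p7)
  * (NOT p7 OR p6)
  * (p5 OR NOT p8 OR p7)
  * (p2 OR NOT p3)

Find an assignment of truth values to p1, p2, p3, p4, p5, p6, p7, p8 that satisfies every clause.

p1 = True  p2 = False  p3 = False  p4 = False  p5 = False  p6 = False  p7 = False  p8 = False

Check each clause:
  1. (NOT p2 OR NOT p7) — NOT p7 is true.
  2. (p1 OR NOT p7 OR p3) — NOT p7 is true.
  3. (NOT p2 OR NOT p5 OR p1) — p1 is true.
  4. (NOT p6 OR NOT p5) — NOT p6 is true.
  5. (NOT p2 OR p7) — NOT p2 is true.
  6. (NOT p2 OR p8 OR p5) — NOT p2 is true.
  7. (NOT p2 OR NOT p1) — NOT p2 is true.
  8. (NOT p2 OR p8) — NOT p2 is true.
  9. (p2 OR p7 OR NOT p4) — NOT p4 is true.
  10. (NOT p1 OR p6 OR NOT p7) — NOT p7 is true.
  11. (p5 OR NOT p6) — NOT p6 is true.
  12. (NOT p2 OR NOT p4) — NOT p4 is true.
  13. (NOT p6 OR p3 OR p7) — NOT p6 is true.
  14. (NOT p5 OR p4) — NOT p5 is true.
  15. (NOT p7 OR p6 OR NOT p4) — NOT p7 is true.
  16. (p6 OR NOT p7) — NOT p7 is true.
  17. (p7 OR NOT p8 OR p5) — NOT p8 is true.
  18. (p2 OR NOT p3) — NOT p3 is true.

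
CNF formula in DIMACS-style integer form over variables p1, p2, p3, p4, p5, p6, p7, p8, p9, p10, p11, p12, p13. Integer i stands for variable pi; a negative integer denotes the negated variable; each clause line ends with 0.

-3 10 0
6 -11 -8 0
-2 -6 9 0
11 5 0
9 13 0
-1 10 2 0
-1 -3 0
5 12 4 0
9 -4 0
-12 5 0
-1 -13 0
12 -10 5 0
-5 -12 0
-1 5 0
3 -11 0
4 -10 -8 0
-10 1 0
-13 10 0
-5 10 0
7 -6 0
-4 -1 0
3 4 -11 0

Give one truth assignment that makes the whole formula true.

Pure literal: p7 appears only positively; assign p7 = True.
p8 occurs only negated in the remaining clauses — set p8 = False.
Branch on p1: take p1 = True.
  then p3 is forced to False.
  then p13 is forced to False.
  then p9 is forced to True.
  then p5 is forced to True.
  then p12 is forced to False.
  then p11 is forced to False.
  then p10 is forced to True.
  then p4 is forced to False.
p2, p6 are now unconstrained; take p2 = False, p6 = True.
Every clause has at least one true literal under this assignment.
Check each clause:
  1. (p10 ∨ ¬p3) — p10 is true.
  2. (¬p8 ∨ ¬p11 ∨ p6) — ¬p8 is true.
  3. (¬p2 ∨ p9 ∨ ¬p6) — p9 is true.
  4. (p11 ∨ p5) — p5 is true.
  5. (p9 ∨ p13) — p9 is true.
  6. (p2 ∨ ¬p1 ∨ p10) — p10 is true.
  7. (¬p1 ∨ ¬p3) — ¬p3 is true.
  8. (p5 ∨ p12 ∨ p4) — p5 is true.
  9. (p9 ∨ ¬p4) — p9 is true.
  10. (¬p12 ∨ p5) — ¬p12 is true.
  11. (¬p13 ∨ ¬p1) — ¬p13 is true.
  12. (p12 ∨ ¬p10 ∨ p5) — p5 is true.
  13. (¬p12 ∨ ¬p5) — ¬p12 is true.
  14. (¬p1 ∨ p5) — p5 is true.
  15. (¬p11 ∨ p3) — ¬p11 is true.
  16. (p4 ∨ ¬p8 ∨ ¬p10) — ¬p8 is true.
  17. (p1 ∨ ¬p10) — p1 is true.
  18. (p10 ∨ ¬p13) — p10 is true.
  19. (p10 ∨ ¬p5) — p10 is true.
  20. (p7 ∨ ¬p6) — p7 is true.
  21. (¬p1 ∨ ¬p4) — ¬p4 is true.
  22. (p3 ∨ ¬p11 ∨ p4) — ¬p11 is true.

p1=True, p2=False, p3=False, p4=False, p5=True, p6=True, p7=True, p8=False, p9=True, p10=True, p11=False, p12=False, p13=False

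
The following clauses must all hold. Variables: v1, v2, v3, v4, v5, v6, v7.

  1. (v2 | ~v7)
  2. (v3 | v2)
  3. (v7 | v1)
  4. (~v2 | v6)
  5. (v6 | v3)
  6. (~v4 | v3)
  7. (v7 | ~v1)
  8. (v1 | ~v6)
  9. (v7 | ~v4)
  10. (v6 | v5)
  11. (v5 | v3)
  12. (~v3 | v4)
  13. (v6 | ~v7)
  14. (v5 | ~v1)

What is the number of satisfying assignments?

Satisfying assignments:
  v1=T v2=T v3=F v4=F v5=T v6=T v7=T
  v1=T v2=T v3=T v4=T v5=T v6=T v7=T
Count: 2.

2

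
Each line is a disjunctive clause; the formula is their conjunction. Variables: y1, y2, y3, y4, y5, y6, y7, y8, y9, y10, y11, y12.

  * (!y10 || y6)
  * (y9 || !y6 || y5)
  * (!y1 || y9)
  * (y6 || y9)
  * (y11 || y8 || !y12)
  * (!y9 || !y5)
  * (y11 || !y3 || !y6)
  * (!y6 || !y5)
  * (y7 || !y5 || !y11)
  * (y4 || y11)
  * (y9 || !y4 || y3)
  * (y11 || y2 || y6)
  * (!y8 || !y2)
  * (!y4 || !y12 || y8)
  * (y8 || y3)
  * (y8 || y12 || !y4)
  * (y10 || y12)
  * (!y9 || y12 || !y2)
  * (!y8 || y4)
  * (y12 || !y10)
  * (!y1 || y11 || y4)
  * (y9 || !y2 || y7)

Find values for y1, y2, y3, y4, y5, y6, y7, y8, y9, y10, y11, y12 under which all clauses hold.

y1=True, y2=True, y3=True, y4=False, y5=False, y6=True, y7=True, y8=False, y9=True, y10=True, y11=True, y12=True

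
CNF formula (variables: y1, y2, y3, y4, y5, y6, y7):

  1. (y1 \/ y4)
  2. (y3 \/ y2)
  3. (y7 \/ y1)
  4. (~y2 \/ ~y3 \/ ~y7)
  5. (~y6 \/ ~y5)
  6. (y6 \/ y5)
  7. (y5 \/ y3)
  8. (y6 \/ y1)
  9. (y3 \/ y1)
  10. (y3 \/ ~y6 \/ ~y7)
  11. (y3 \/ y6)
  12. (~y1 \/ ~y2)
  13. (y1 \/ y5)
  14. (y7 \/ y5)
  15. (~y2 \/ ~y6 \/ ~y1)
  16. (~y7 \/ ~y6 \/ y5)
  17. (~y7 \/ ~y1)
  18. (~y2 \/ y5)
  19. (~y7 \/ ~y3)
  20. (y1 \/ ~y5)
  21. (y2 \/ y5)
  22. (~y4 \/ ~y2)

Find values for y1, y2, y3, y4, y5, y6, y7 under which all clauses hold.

Try y1 = True.
  then y2 is forced to False.
  then y3 is forced to True.
  then y7 is forced to False.
  then y5 is forced to True.
  then y6 is forced to False.
y4 is now unconstrained; take y4 = False.
Every clause has at least one true literal under this assignment.

y1=1, y2=0, y3=1, y4=0, y5=1, y6=0, y7=0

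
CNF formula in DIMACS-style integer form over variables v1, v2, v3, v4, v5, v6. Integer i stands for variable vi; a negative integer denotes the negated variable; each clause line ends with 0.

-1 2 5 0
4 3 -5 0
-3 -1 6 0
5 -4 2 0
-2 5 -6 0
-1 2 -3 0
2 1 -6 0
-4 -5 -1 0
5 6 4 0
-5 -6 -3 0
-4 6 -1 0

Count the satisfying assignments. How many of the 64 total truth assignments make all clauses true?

9

Case analysis on v5 and v1:
  v5=1, v1=1: a clause becomes empty — 0.
  v5=1, v1=0: 7 of the 16 assignments to (v2,v3,v4,v6) work.
  v5=0, v1=1: a clause becomes empty — 0.
  v5=0, v1=0: remaining (v2,v3,v4,v6) ∈ {(1,0,1,0); (1,1,1,0)} — 2.
Total: 0 + 7 + 0 + 2 = 9.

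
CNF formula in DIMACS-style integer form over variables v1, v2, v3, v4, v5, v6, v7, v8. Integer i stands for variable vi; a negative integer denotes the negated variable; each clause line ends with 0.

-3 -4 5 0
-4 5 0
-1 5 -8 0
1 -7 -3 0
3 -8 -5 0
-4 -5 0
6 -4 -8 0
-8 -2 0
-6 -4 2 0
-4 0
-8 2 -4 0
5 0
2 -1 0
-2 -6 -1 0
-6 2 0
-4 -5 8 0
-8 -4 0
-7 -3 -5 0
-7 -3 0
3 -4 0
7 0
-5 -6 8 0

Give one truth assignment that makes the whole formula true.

The clause (!v4) is unit: v4 must be False.
Unit propagation: (v5) forces v5 = True.
The clause (v7) is unit: v7 must be True.
(!v3) is a unit clause, so v3 = False.
Unit propagation: (!v8) forces v8 = False.
Unit propagation: (!v6) forces v6 = False.
v1 occurs only negated in the remaining clauses — set v1 = False.
Pure literal: v2 appears only positively; assign v2 = True.
Every clause has at least one true literal under this assignment.

v1 = F, v2 = T, v3 = F, v4 = F, v5 = T, v6 = F, v7 = T, v8 = F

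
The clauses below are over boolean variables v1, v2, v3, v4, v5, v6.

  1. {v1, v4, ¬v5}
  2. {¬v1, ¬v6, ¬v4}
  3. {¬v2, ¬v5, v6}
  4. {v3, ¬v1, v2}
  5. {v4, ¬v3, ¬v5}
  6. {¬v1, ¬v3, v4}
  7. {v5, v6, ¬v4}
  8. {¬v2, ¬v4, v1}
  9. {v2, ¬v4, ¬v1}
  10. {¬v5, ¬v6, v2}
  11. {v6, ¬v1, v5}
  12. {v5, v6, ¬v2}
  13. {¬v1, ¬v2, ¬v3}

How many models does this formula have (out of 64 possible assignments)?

Split on v1, then v2.
  v1=1, v2=1: remaining (v3,v4,v5,v6) ∈ {(0,0,0,1); (0,0,1,1)} — 2.
  v1=1, v2=0: a clause becomes empty — 0.
  v1=0, v2=1: remaining (v3,v4,v5,v6) ∈ {(0,0,0,1); (1,0,0,1)} — 2.
  v1=0, v2=0: v3 free; 4 ways for (v4,v5,v6) × 2^1 = 8.
Total: 2 + 0 + 2 + 8 = 12.

12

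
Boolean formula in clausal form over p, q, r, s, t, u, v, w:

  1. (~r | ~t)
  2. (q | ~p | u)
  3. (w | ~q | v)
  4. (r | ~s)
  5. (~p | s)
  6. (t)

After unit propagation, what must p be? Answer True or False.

(t) is a unit clause: t = True.
In (~t | ~r), ~t is now false; ~r must hold, so r = False.
(~s | r): since r = False, the clause reduces to (~s). s = False.
From (~p | s) and s = False: p = False.

False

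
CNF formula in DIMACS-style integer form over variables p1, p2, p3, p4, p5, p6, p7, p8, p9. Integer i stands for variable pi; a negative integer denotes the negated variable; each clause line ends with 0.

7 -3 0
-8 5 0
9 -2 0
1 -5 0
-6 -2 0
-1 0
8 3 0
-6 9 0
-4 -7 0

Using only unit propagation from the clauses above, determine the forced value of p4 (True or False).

Unit clause (NOT p1) sets p1 = False.
In (NOT p5 OR p1), p1 is now false; NOT p5 must hold, so p5 = False.
In (p5 OR NOT p8), p5 is now false; NOT p8 must hold, so p8 = False.
From (p8 OR p3) and p8 = False: p3 = True.
In (NOT p3 OR p7), NOT p3 is now false; p7 must hold, so p7 = True.
From (NOT p7 OR NOT p4) and p7 = True: p4 = False.

False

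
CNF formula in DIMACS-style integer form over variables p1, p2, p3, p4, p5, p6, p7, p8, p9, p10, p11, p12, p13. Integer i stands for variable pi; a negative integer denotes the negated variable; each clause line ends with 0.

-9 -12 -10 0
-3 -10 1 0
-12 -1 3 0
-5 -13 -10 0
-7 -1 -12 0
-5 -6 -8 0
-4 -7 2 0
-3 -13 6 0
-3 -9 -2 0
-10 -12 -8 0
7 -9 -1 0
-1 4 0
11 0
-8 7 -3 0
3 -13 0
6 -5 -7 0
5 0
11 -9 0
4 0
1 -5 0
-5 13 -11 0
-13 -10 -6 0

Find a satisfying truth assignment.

p1=T, p2=F, p3=T, p4=T, p5=T, p6=T, p7=F, p8=F, p9=F, p10=F, p11=T, p12=T, p13=T

Check each clause:
  1. (NOT p12 OR NOT p10 OR NOT p9) — NOT p10 is true.
  2. (p1 OR NOT p10 OR NOT p3) — p1 is true.
  3. (NOT p12 OR p3 OR NOT p1) — p3 is true.
  4. (NOT p10 OR NOT p5 OR NOT p13) — NOT p10 is true.
  5. (NOT p1 OR NOT p12 OR NOT p7) — NOT p7 is true.
  6. (NOT p8 OR NOT p6 OR NOT p5) — NOT p8 is true.
  7. (NOT p7 OR p2 OR NOT p4) — NOT p7 is true.
  8. (NOT p13 OR p6 OR NOT p3) — p6 is true.
  9. (NOT p9 OR NOT p2 OR NOT p3) — NOT p2 is true.
  10. (NOT p12 OR NOT p8 OR NOT p10) — NOT p8 is true.
  11. (NOT p9 OR p7 OR NOT p1) — NOT p9 is true.
  12. (p4 OR NOT p1) — p4 is true.
  13. (p11) — p11 is true.
  14. (NOT p8 OR p7 OR NOT p3) — NOT p8 is true.
  15. (NOT p13 OR p3) — p3 is true.
  16. (p6 OR NOT p7 OR NOT p5) — NOT p7 is true.
  17. (p5) — p5 is true.
  18. (NOT p9 OR p11) — p11 is true.
  19. (p4) — p4 is true.
  20. (NOT p5 OR p1) — p1 is true.
  21. (NOT p5 OR NOT p11 OR p13) — p13 is true.
  22. (NOT p6 OR NOT p10 OR NOT p13) — NOT p10 is true.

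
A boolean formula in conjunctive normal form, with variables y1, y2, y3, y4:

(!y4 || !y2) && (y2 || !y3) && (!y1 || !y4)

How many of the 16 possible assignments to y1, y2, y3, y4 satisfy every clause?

7

Case analysis on y2 and y4:
  y2=1, y4=1: a clause becomes empty — 0.
  y2=1, y4=0: remaining (y1,y3) ∈ {(0,0); (0,1); (1,0); (1,1)} — 4.
  y2=0, y4=1: remaining (y1,y3) ∈ {(0,0)} — 1.
  y2=0, y4=0: remaining (y1,y3) ∈ {(0,0); (1,0)} — 2.
Total: 0 + 4 + 1 + 2 = 7.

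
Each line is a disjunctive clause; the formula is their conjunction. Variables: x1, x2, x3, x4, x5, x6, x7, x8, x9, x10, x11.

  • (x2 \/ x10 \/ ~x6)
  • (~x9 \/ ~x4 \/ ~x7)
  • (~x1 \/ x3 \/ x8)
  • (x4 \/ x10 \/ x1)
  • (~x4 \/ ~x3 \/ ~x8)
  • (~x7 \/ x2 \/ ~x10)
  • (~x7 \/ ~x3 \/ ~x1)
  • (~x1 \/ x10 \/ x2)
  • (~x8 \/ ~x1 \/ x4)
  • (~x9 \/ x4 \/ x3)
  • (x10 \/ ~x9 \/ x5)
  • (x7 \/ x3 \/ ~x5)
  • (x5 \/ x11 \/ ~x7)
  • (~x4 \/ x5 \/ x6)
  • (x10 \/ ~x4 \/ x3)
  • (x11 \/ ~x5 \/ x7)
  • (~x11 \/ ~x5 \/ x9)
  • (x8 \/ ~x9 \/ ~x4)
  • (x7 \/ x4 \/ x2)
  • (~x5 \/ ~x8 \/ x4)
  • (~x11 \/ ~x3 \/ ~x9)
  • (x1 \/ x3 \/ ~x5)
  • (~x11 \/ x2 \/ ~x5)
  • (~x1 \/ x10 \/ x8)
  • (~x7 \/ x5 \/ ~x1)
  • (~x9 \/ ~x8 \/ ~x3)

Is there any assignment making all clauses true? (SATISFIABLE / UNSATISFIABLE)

x2 occurs only positively in the remaining clauses — set x2 = True.
Branch on x1: take x1 = False.
Set x3 = True and propagate.
Try x4 = False.
  then x10 is forced to True.
For the remaining variables, x5 = False, x6 = True, x7 = False, x8 = True, x9 = False, x11 = False works.
So x1=F, x2=T, x3=T, x4=F, x5=F, x6=T, x7=F, x8=T, x9=F, x10=T, x11=F is a satisfying assignment.

SATISFIABLE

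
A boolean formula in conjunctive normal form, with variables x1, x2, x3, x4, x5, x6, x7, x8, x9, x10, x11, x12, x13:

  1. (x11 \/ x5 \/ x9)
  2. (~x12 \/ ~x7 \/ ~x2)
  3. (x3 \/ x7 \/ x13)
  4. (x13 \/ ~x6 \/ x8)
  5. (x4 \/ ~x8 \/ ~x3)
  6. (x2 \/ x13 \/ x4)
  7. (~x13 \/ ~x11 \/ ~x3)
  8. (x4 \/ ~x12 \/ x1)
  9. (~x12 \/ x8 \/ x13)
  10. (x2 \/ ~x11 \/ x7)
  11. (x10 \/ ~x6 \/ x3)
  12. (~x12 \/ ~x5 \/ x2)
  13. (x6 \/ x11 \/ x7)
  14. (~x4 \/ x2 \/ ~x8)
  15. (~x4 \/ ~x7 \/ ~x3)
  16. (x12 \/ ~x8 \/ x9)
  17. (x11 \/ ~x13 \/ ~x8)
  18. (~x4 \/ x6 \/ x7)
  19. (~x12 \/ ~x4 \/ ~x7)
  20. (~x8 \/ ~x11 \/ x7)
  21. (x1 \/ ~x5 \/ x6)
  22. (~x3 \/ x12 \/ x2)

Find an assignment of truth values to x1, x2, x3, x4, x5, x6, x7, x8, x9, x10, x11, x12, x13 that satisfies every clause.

x1=False, x2=True, x3=False, x4=True, x5=True, x6=True, x7=True, x8=False, x9=True, x10=True, x11=True, x12=False, x13=True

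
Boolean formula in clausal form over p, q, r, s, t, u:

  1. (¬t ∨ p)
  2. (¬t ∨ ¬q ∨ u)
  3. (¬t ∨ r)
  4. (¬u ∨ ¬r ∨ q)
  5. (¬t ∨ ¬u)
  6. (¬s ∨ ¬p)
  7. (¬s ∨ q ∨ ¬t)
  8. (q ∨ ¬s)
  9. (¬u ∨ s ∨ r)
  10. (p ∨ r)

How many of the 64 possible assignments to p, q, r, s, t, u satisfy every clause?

Split on t, then q.
  t=T, q=T: a clause becomes empty — 0.
  t=T, q=F: remaining (p,r,s,u) ∈ {(T,T,F,F)} — 1.
  t=F, q=T: 7 of the 16 assignments to (p,r,s,u) work.
  t=F, q=F: remaining (p,r,s,u) ∈ {(F,T,F,F); (T,F,F,F); (T,T,F,F)} — 3.
Total: 0 + 1 + 7 + 3 = 11.

11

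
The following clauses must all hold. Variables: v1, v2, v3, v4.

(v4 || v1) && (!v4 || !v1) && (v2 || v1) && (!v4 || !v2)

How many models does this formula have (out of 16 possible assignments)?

The models are:
  v1=T v2=F v3=F v4=F
  v1=T v2=F v3=T v4=F
  v1=T v2=T v3=F v4=F
  v1=T v2=T v3=T v4=F
Count: 4.

4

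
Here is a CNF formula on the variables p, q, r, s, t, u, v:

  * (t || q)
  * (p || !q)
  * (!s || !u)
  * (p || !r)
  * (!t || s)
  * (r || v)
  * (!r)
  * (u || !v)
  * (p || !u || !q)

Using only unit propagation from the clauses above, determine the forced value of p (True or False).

True

(!r) stands alone — r = False.
(v || r): since r = False, the clause reduces to (v). v = True.
(u || !v) with v = True leaves only u, so u = True.
(!u || !s) with u = True leaves only !s, so s = False.
(s || !t) with s = False leaves only !t, so t = False.
In (t || q), t is now false; q must hold, so q = True.
(!q || p): since q = True, the clause reduces to (p). p = True.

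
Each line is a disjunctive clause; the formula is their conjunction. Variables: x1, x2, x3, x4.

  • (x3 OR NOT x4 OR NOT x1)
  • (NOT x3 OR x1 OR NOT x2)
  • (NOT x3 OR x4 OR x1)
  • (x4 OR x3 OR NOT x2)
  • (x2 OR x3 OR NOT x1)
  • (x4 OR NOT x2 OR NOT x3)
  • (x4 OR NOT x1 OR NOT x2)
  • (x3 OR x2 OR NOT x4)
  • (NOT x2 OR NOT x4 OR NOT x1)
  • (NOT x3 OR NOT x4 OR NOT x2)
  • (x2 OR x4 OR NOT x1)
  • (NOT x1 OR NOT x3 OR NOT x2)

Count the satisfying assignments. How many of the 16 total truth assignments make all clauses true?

4

Satisfying assignments:
  x1=0 x2=0 x3=0 x4=0
  x1=0 x2=0 x3=1 x4=1
  x1=0 x2=1 x3=0 x4=1
  x1=1 x2=0 x3=1 x4=1
Count: 4.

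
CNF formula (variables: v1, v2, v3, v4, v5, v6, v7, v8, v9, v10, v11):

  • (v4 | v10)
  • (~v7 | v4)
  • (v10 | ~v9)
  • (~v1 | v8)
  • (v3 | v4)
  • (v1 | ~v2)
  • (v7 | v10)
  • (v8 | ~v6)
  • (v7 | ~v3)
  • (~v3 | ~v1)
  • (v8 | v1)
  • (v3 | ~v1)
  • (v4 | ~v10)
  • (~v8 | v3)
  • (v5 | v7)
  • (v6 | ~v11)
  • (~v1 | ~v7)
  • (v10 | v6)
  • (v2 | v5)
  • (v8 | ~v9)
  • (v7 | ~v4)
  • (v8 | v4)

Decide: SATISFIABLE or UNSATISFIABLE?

v5 occurs only positively in the remaining clauses — set v5 = True.
Pure literal: v9 appears only negated; assign v9 = False.
Set v1 = False and propagate.
  then v2 is forced to False.
  then v8 is forced to True.
  then v3 is forced to True.
  then v7 is forced to True.
  then v4 is forced to True.
For the remaining variables, v6 = False, v10 = True, v11 = False works.
So v1 = F, v2 = F, v3 = T, v4 = T, v5 = T, v6 = F, v7 = T, v8 = T, v9 = F, v10 = T, v11 = F is a satisfying assignment.

SATISFIABLE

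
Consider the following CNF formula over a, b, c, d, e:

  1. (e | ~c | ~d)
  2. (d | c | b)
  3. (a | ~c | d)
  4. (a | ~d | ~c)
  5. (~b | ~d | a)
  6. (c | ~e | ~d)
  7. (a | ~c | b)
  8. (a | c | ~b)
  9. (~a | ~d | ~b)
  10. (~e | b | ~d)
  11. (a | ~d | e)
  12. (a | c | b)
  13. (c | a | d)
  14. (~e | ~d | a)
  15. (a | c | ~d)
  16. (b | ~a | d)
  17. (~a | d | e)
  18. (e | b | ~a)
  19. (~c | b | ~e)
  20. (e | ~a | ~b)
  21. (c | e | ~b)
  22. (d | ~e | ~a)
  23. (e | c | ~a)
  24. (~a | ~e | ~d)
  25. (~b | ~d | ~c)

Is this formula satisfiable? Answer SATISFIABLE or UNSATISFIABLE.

UNSATISFIABLE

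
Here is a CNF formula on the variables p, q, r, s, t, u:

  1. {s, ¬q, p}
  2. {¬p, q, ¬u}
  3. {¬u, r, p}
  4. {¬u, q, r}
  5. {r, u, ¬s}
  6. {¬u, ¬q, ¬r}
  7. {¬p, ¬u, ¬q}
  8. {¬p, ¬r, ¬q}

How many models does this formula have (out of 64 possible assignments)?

Case analysis on q and u:
  q=T, u=T: a clause becomes empty — 0.
  q=T, u=F: remaining (p,r,s,t) ∈ {(F,T,T,F); (F,T,T,T); (T,F,F,F); (T,F,F,T)} — 4.
  q=F, u=T: remaining (p,r,s,t) ∈ {(F,T,F,F); (F,T,F,T); (F,T,T,F); (F,T,T,T)} — 4.
  q=F, u=F: p, t free; 3 ways for (r,s) × 2^2 = 12.
Total: 0 + 4 + 4 + 12 = 20.

20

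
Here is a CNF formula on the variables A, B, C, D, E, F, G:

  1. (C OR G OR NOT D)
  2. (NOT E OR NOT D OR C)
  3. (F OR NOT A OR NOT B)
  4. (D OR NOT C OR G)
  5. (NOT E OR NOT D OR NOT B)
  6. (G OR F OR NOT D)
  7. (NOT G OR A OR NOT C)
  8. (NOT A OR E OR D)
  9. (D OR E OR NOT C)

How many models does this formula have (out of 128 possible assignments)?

43

Case analysis on D and C:
  D=1, C=1: 11 of the 32 assignments to (A,B,E,F,G) work.
  D=1, C=0: 7 of the 32 assignments to (A,B,E,F,G) work.
  D=0, C=1: remaining (A,B,E,F,G) ∈ {(1,0,1,0,1); (1,0,1,1,1); (1,1,1,1,1)} — 3.
  D=0, C=0: G free; 11 ways for (A,B,E,F) × 2^1 = 22.
Total: 11 + 7 + 3 + 22 = 43.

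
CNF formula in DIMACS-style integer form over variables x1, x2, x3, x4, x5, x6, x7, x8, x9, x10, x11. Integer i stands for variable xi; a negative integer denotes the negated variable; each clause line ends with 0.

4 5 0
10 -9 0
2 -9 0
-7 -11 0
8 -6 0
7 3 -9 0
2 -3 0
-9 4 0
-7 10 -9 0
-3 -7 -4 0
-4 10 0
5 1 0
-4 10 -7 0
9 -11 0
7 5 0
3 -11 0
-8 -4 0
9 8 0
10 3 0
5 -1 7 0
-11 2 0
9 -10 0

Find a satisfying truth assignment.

x1=True, x2=True, x3=True, x4=False, x5=True, x6=False, x7=False, x8=True, x9=False, x10=False, x11=False

Check each clause:
  1. {x5, x4} — x5 is true.
  2. {¬x9, x10} — ¬x9 is true.
  3. {x2, ¬x9} — x2 is true.
  4. {¬x7, ¬x11} — ¬x7 is true.
  5. {¬x6, x8} — x8 is true.
  6. {x7, x3, ¬x9} — x3 is true.
  7. {¬x3, x2} — x2 is true.
  8. {¬x9, x4} — ¬x9 is true.
  9. {x10, ¬x9, ¬x7} — ¬x7 is true.
  10. {¬x3, ¬x7, ¬x4} — ¬x7 is true.
  11. {x10, ¬x4} — ¬x4 is true.
  12. {x1, x5} — x1 is true.
  13. {x10, ¬x4, ¬x7} — ¬x7 is true.
  14. {¬x11, x9} — ¬x11 is true.
  15. {x5, x7} — x5 is true.
  16. {x3, ¬x11} — x3 is true.
  17. {¬x4, ¬x8} — ¬x4 is true.
  18. {x9, x8} — x8 is true.
  19. {x3, x10} — x3 is true.
  20. {x7, ¬x1, x5} — x5 is true.
  21. {¬x11, x2} — x2 is true.
  22. {x9, ¬x10} — ¬x10 is true.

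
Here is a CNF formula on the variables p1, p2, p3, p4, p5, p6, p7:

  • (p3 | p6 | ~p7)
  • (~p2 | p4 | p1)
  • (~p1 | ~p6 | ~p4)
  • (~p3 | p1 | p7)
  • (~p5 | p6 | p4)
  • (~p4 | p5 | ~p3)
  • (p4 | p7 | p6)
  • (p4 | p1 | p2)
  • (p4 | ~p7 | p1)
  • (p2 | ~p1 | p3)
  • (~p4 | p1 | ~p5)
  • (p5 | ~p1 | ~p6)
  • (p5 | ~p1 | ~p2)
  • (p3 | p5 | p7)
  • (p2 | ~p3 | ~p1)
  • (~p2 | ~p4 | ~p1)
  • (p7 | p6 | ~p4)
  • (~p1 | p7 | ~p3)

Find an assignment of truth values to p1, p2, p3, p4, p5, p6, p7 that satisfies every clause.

p1=True  p2=True  p3=False  p4=False  p5=True  p6=True  p7=True

Check each clause:
  1. (p6 | ~p7 | p3) — p6 is true.
  2. (p4 | p1 | ~p2) — p1 is true.
  3. (~p1 | ~p6 | ~p4) — ~p4 is true.
  4. (p7 | p1 | ~p3) — p1 is true.
  5. (~p5 | p4 | p6) — p6 is true.
  6. (p5 | ~p3 | ~p4) — ~p3 is true.
  7. (p7 | p6 | p4) — p6 is true.
  8. (p2 | p1 | p4) — p1 is true.
  9. (p1 | p4 | ~p7) — p1 is true.
  10. (p3 | p2 | ~p1) — p2 is true.
  11. (p1 | ~p5 | ~p4) — p1 is true.
  12. (~p6 | p5 | ~p1) — p5 is true.
  13. (p5 | ~p1 | ~p2) — p5 is true.
  14. (p7 | p3 | p5) — p5 is true.
  15. (~p1 | ~p3 | p2) — p2 is true.
  16. (~p2 | ~p1 | ~p4) — ~p4 is true.
  17. (p6 | p7 | ~p4) — ~p4 is true.
  18. (~p3 | p7 | ~p1) — ~p3 is true.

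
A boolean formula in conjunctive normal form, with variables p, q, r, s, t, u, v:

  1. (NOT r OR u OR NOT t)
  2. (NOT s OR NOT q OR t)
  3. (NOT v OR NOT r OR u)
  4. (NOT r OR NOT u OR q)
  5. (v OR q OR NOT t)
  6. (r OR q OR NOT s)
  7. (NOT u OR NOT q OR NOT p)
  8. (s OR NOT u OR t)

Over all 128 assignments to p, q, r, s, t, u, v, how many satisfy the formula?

Split on q, then u.
  q=T, u=T: forces p=F; t=T; r, s, v free → 2^3 = 8.
  q=T, u=F: p free; 7 ways for (r,s,t,v) × 2^1 = 14.
  q=F, u=T: remaining (p,r,s,t,v) ∈ {(F,F,F,T,T); (T,F,F,T,T)} — 2.
  q=F, u=F: p free; 5 ways for (r,s,t,v) × 2^1 = 10.
Total: 8 + 14 + 2 + 10 = 34.

34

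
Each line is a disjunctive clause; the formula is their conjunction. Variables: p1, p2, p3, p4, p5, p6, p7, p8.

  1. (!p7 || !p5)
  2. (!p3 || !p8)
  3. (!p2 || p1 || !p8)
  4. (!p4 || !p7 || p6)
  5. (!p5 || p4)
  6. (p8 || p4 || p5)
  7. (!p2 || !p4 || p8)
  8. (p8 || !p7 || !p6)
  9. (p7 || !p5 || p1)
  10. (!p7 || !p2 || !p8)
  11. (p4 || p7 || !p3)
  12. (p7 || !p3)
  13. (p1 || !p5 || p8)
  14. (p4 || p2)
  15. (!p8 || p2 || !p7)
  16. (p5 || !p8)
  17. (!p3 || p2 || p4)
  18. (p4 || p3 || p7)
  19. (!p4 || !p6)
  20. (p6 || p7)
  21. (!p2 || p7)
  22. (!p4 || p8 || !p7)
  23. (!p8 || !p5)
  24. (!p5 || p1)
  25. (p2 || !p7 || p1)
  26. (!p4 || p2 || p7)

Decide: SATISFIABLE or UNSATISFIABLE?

UNSATISFIABLE

p7 = True:
  propagation gives p5=False, p8=False, p4=True; an empty clause results — contradiction.
p7 = False:
  propagation gives p3=False, p4=True, p6=False; an empty clause results — contradiction.
Every branch closes, so no satisfying assignment exists.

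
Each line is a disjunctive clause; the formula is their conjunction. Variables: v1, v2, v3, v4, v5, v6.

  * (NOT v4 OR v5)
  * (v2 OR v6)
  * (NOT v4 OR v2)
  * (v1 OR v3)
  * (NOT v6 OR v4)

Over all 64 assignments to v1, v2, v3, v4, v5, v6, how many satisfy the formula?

12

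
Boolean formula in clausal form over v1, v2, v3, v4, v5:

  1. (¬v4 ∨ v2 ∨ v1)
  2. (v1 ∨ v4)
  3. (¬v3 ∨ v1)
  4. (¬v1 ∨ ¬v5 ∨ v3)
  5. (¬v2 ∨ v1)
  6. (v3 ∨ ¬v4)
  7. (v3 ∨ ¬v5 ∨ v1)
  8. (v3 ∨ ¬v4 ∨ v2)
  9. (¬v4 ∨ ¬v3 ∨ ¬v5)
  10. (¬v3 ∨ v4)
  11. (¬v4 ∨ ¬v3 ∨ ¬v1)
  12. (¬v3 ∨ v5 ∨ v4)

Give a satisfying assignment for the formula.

v1=True, v2=True, v3=False, v4=False, v5=False

Check each clause:
  1. (¬v4 ∨ v2 ∨ v1) — v1 is true.
  2. (v4 ∨ v1) — v1 is true.
  3. (v1 ∨ ¬v3) — v1 is true.
  4. (v3 ∨ ¬v5 ∨ ¬v1) — ¬v5 is true.
  5. (¬v2 ∨ v1) — v1 is true.
  6. (¬v4 ∨ v3) — ¬v4 is true.
  7. (v3 ∨ v1 ∨ ¬v5) — v1 is true.
  8. (v3 ∨ v2 ∨ ¬v4) — v2 is true.
  9. (¬v5 ∨ ¬v3 ∨ ¬v4) — ¬v5 is true.
  10. (¬v3 ∨ v4) — ¬v3 is true.
  11. (¬v4 ∨ ¬v3 ∨ ¬v1) — ¬v4 is true.
  12. (v4 ∨ ¬v3 ∨ v5) — ¬v3 is true.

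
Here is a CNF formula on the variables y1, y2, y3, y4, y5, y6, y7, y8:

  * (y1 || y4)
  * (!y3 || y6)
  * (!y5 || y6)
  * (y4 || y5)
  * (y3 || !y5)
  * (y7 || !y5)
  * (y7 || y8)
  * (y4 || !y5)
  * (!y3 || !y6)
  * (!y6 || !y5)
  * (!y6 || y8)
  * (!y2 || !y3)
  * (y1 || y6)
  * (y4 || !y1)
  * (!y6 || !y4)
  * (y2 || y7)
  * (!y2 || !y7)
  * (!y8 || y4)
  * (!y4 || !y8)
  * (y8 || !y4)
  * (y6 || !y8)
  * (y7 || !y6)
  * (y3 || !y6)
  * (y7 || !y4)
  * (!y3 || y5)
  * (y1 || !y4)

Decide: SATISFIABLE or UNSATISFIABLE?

y4 = True:
  propagation gives y6=False, y3=False, y5=False, y1=True; an empty clause results — contradiction.
y4 = False:
  propagation gives y1=True; an empty clause results — contradiction.
Every branch closes, so no satisfying assignment exists.

UNSATISFIABLE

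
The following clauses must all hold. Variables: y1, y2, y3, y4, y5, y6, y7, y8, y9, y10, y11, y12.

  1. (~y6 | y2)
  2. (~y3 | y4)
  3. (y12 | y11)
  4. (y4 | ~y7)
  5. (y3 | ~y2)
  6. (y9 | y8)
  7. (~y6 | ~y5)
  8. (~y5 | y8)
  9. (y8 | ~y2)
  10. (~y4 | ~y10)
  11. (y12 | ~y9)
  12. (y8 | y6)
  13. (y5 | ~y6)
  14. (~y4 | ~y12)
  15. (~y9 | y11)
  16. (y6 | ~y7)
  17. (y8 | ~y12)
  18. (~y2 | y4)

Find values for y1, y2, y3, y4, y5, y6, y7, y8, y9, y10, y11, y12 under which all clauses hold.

y1=F  y2=F  y3=F  y4=F  y5=F  y6=F  y7=F  y8=T  y9=F  y10=T  y11=F  y12=T

Pure literal: y7 appears only negated; assign y7 = False.
Pure literal: y8 appears only positively; assign y8 = True.
Branch on y2: take y2 = False.
  then y6 is forced to False.
Try y3 = False.
Set y4 = False and propagate.
The remaining clauses are satisfied by y1 = False, y5 = False, y9 = False, y10 = True, y11 = False, y12 = True.
Every clause has at least one true literal under this assignment.
Check each clause:
  1. (y2 | ~y6) — ~y6 is true.
  2. (y4 | ~y3) — ~y3 is true.
  3. (y12 | y11) — y12 is true.
  4. (~y7 | y4) — ~y7 is true.
  5. (~y2 | y3) — ~y2 is true.
  6. (y8 | y9) — y8 is true.
  7. (~y5 | ~y6) — ~y6 is true.
  8. (y8 | ~y5) — y8 is true.
  9. (y8 | ~y2) — y8 is true.
  10. (~y4 | ~y10) — ~y4 is true.
  11. (~y9 | y12) — y12 is true.
  12. (y6 | y8) — y8 is true.
  13. (y5 | ~y6) — ~y6 is true.
  14. (~y4 | ~y12) — ~y4 is true.
  15. (~y9 | y11) — ~y9 is true.
  16. (~y7 | y6) — ~y7 is true.
  17. (y8 | ~y12) — y8 is true.
  18. (~y2 | y4) — ~y2 is true.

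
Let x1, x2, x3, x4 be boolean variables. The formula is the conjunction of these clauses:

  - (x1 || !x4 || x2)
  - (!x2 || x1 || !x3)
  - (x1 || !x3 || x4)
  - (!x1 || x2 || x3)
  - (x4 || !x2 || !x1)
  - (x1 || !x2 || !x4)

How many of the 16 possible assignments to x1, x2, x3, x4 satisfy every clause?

6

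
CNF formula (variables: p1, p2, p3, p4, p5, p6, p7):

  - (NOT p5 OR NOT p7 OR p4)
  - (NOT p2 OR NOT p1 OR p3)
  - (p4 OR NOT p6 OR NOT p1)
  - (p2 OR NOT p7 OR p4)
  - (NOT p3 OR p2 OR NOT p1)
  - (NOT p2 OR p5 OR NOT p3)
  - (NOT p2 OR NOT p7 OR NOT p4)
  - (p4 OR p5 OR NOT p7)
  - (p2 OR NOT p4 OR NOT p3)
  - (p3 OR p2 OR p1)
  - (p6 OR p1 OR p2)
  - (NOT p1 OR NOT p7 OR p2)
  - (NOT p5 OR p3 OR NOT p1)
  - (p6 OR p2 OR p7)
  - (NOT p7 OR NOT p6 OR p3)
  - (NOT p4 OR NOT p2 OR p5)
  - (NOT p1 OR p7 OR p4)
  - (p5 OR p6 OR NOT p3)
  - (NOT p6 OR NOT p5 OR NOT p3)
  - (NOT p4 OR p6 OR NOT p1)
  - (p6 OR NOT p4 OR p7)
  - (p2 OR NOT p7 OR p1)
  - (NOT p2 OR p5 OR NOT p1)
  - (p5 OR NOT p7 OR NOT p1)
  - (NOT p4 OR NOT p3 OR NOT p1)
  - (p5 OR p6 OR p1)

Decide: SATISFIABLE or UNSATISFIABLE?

Try p1 = False.
Branch on p2: take p2 = False.
  then p3 is forced to True.
  then p4 is forced to False.
  then p7 is forced to False.
  then p6 is forced to True.
  then p5 is forced to False.
So p1=F, p2=F, p3=T, p4=F, p5=F, p6=T, p7=F is a satisfying assignment.

SATISFIABLE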